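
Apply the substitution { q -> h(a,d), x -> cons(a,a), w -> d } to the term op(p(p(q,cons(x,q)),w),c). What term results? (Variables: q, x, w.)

Replace each occurrence of q with h(a,d).
Replace each occurrence of x with cons(a,a).
Replace each occurrence of w with d.
Result: op(p(p(h(a,d),cons(cons(a,a),h(a,d))),d),c).

op(p(p(h(a,d),cons(cons(a,a),h(a,d))),d),c)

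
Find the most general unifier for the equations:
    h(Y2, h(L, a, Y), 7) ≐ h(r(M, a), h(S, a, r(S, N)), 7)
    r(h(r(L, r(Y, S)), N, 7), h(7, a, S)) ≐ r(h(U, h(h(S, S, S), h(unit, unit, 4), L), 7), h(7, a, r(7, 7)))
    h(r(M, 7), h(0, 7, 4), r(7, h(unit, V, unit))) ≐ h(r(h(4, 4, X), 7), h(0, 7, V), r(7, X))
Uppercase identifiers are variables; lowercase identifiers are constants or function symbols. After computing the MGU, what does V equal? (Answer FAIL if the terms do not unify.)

Decompose h/3: Y2 ≐ r(M, a),  h(L, a, Y) ≐ h(S, a, r(S, N)),  7 ≐ 7.
Bind Y2 := r(M, a); no other remaining equation mentions Y2.
Decompose h/3: L ≐ S,  a ≐ a,  Y ≐ r(S, N).
Bind L := S; substituting into the one remaining equation that mentions L gives: r(h(r(S, r(Y, S)), N, 7), h(7, a, S)) ≐ r(h(U, h(h(S, S, S), h(unit, unit, 4), S), 7), h(7, a, r(7, 7))).
Delete trivial equation a ≐ a.
Bind Y := r(S, N); substituting into the one remaining equation that mentions Y gives: r(h(r(S, r(r(S, N), S)), N, 7), h(7, a, S)) ≐ r(h(U, h(h(S, S, S), h(unit, unit, 4), S), 7), h(7, a, r(7, 7))).
Delete trivial equation 7 ≐ 7.
Decompose r/2: h(r(S, r(r(S, N), S)), N, 7) ≐ h(U, h(h(S, S, S), h(unit, unit, 4), S), 7),  h(7, a, S) ≐ h(7, a, r(7, 7)).
Decompose h/3: r(S, r(r(S, N), S)) ≐ U,  N ≐ h(h(S, S, S), h(unit, unit, 4), S),  7 ≐ 7.
Bind U := r(S, r(r(S, N), S)); no other remaining equation mentions U.
Bind N := h(h(S, S, S), h(unit, unit, 4), S); no other remaining equation mentions N. Substituting into the earlier bindings gives Y := r(S, h(h(S, S, S), h(unit, unit, 4), S)), U := r(S, r(r(S, h(h(S, S, S), h(unit, unit, 4), S)), S)).
Delete trivial equation 7 ≐ 7.
Decompose h/3: 7 ≐ 7,  a ≐ a,  S ≐ r(7, 7).
Delete trivial equation 7 ≐ 7.
Delete trivial equation a ≐ a.
Bind S := r(7, 7); no other remaining equation mentions S. Substituting into the earlier bindings gives L := r(7, 7), Y := r(r(7, 7), h(h(r(7, 7), r(7, 7), r(7, 7)), h(unit, unit, 4), r(7, 7))), U := r(r(7, 7), r(r(r(7, 7), h(h(r(7, 7), r(7, 7), r(7, 7)), h(unit, unit, 4), r(7, 7))), r(7, 7))), N := h(h(r(7, 7), r(7, 7), r(7, 7)), h(unit, unit, 4), r(7, 7)).
Decompose h/3: r(M, 7) ≐ r(h(4, 4, X), 7),  h(0, 7, 4) ≐ h(0, 7, V),  r(7, h(unit, V, unit)) ≐ r(7, X).
Decompose r/2: M ≐ h(4, 4, X),  7 ≐ 7.
Bind M := h(4, 4, X); no other remaining equation mentions M. Substituting into the earlier binding gives Y2 := r(h(4, 4, X), a).
Delete trivial equation 7 ≐ 7.
Decompose h/3: 0 ≐ 0,  7 ≐ 7,  4 ≐ V.
Delete trivial equation 0 ≐ 0.
Delete trivial equation 7 ≐ 7.
Bind V := 4; substituting into the remaining equation gives: r(7, h(unit, 4, unit)) ≐ r(7, X).
Decompose r/2: 7 ≐ 7,  h(unit, 4, unit) ≐ X.
Delete trivial equation 7 ≐ 7.
Bind X := h(unit, 4, unit). Substituting into the earlier bindings gives Y2 := r(h(4, 4, h(unit, 4, unit)), a), M := h(4, 4, h(unit, 4, unit)).
MGU = { Y2 := r(h(4, 4, h(unit, 4, unit)), a), L := r(7, 7), Y := r(r(7, 7), h(h(r(7, 7), r(7, 7), r(7, 7)), h(unit, unit, 4), r(7, 7))), U := r(r(7, 7), r(r(r(7, 7), h(h(r(7, 7), r(7, 7), r(7, 7)), h(unit, unit, 4), r(7, 7))), r(7, 7))), N := h(h(r(7, 7), r(7, 7), r(7, 7)), h(unit, unit, 4), r(7, 7)), S := r(7, 7), M := h(4, 4, h(unit, 4, unit)), V := 4, X := h(unit, 4, unit) }, so V := 4.

4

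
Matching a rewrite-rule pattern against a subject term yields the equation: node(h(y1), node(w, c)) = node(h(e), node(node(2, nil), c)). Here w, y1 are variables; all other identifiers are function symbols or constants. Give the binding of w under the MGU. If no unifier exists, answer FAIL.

node(2, nil)

Decompose node/2: h(y1) = h(e),  node(w, c) = node(node(2, nil), c).
Decompose h/1: y1 = e.
Bind y1 := e; no other remaining equation mentions y1.
Decompose node/2: w = node(2, nil),  c = c.
Bind w := node(2, nil); no other remaining equation mentions w.
Delete trivial equation c = c.
MGU = { y1 -> e, w -> node(2, nil) }, so w -> node(2, nil).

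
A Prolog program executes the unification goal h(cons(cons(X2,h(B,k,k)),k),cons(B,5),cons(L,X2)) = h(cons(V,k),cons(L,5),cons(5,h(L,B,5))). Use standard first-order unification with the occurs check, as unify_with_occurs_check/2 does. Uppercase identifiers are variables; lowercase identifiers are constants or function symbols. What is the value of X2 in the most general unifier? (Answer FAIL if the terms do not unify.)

Decompose h/3: cons(cons(X2,h(B,k,k)),k) = cons(V,k),  cons(B,5) = cons(L,5),  cons(L,X2) = cons(5,h(L,B,5)).
Decompose cons/2: cons(X2,h(B,k,k)) = V,  k = k.
Bind V := cons(X2,h(B,k,k)); no other remaining equation mentions V.
Delete trivial equation k = k.
Decompose cons/2: B = L,  5 = 5.
Bind B := L; substituting into the one remaining equation that mentions B gives: cons(L,X2) = cons(5,h(L,L,5)). Substituting into the earlier binding gives V := cons(X2,h(L,k,k)).
Delete trivial equation 5 = 5.
Decompose cons/2: L = 5,  X2 = h(L,L,5).
Bind L := 5; substituting into the remaining equation gives: X2 = h(5,5,5). Substituting into the earlier bindings gives V := cons(X2,h(5,k,k)), B := 5.
Bind X2 := h(5,5,5). Substituting into the earlier binding gives V := cons(h(5,5,5),h(5,k,k)).
MGU = { V ↦ cons(h(5,5,5),h(5,k,k)), B ↦ 5, L ↦ 5, X2 ↦ h(5,5,5) }, so X2 ↦ h(5,5,5).

h(5,5,5)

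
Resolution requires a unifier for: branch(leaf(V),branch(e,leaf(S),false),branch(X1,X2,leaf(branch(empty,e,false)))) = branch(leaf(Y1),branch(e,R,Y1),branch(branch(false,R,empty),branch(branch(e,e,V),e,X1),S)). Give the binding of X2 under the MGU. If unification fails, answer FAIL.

Decompose branch/3: leaf(V) = leaf(Y1),  branch(e,leaf(S),false) = branch(e,R,Y1),  branch(X1,X2,leaf(branch(empty,e,false))) = branch(branch(false,R,empty),branch(branch(e,e,V),e,X1),S).
Decompose leaf/1: V = Y1.
Bind V := Y1; substituting into the one remaining equation that mentions V gives: branch(X1,X2,leaf(branch(empty,e,false))) = branch(branch(false,R,empty),branch(branch(e,e,Y1),e,X1),S).
Decompose branch/3: e = e,  leaf(S) = R,  false = Y1.
Delete trivial equation e = e.
Bind R := leaf(S); substituting into the one remaining equation that mentions R gives: branch(X1,X2,leaf(branch(empty,e,false))) = branch(branch(false,leaf(S),empty),branch(branch(e,e,Y1),e,X1),S).
Bind Y1 := false; substituting into the remaining equation gives: branch(X1,X2,leaf(branch(empty,e,false))) = branch(branch(false,leaf(S),empty),branch(branch(e,e,false),e,X1),S). Substituting into the earlier binding gives V := false.
Decompose branch/3: X1 = branch(false,leaf(S),empty),  X2 = branch(branch(e,e,false),e,X1),  leaf(branch(empty,e,false)) = S.
Bind X1 := branch(false,leaf(S),empty); substituting into the one remaining equation that mentions X1 gives: X2 = branch(branch(e,e,false),e,branch(false,leaf(S),empty)).
Bind X2 := branch(branch(e,e,false),e,branch(false,leaf(S),empty)); no other remaining equation mentions X2.
Bind S := leaf(branch(empty,e,false)). Substituting into the earlier bindings gives R := leaf(leaf(branch(empty,e,false))), X1 := branch(false,leaf(leaf(branch(empty,e,false))),empty), X2 := branch(branch(e,e,false),e,branch(false,leaf(leaf(branch(empty,e,false))),empty)).
MGU = { V := false, R := leaf(leaf(branch(empty,e,false))), Y1 := false, X1 := branch(false,leaf(leaf(branch(empty,e,false))),empty), X2 := branch(branch(e,e,false),e,branch(false,leaf(leaf(branch(empty,e,false))),empty)), S := leaf(branch(empty,e,false)) }, so X2 := branch(branch(e,e,false),e,branch(false,leaf(leaf(branch(empty,e,false))),empty)).

branch(branch(e,e,false),e,branch(false,leaf(leaf(branch(empty,e,false))),empty))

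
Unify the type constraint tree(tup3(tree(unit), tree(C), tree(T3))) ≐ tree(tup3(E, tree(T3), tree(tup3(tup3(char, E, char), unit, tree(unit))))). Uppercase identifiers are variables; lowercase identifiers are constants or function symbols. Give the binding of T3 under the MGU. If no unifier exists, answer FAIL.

Decompose tree/1: tup3(tree(unit), tree(C), tree(T3)) ≐ tup3(E, tree(T3), tree(tup3(tup3(char, E, char), unit, tree(unit)))).
Decompose tup3/3: tree(unit) ≐ E,  tree(C) ≐ tree(T3),  tree(T3) ≐ tree(tup3(tup3(char, E, char), unit, tree(unit))).
Bind E := tree(unit); substituting into the one remaining equation that mentions E gives: tree(T3) ≐ tree(tup3(tup3(char, tree(unit), char), unit, tree(unit))).
Decompose tree/1: C ≐ T3.
Bind C := T3; no other remaining equation mentions C.
Decompose tree/1: T3 ≐ tup3(tup3(char, tree(unit), char), unit, tree(unit)).
Bind T3 := tup3(tup3(char, tree(unit), char), unit, tree(unit)). Substituting into the earlier binding gives C := tup3(tup3(char, tree(unit), char), unit, tree(unit)).
MGU = { E -> tree(unit), C -> tup3(tup3(char, tree(unit), char), unit, tree(unit)), T3 -> tup3(tup3(char, tree(unit), char), unit, tree(unit)) }, so T3 -> tup3(tup3(char, tree(unit), char), unit, tree(unit)).

tup3(tup3(char, tree(unit), char), unit, tree(unit))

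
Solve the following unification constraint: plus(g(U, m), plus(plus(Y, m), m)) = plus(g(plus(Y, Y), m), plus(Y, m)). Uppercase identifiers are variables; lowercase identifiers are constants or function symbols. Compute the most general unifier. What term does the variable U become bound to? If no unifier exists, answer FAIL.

Decompose plus/2: g(U, m) = g(plus(Y, Y), m),  plus(plus(Y, m), m) = plus(Y, m).
Decompose g/2: U = plus(Y, Y),  m = m.
Bind U := plus(Y, Y); no other remaining equation mentions U.
Delete trivial equation m = m.
Decompose plus/2: plus(Y, m) = Y,  m = m.
Occurs check fails: Y occurs in plus(Y, m); the equation Y = plus(Y, m) has no finite solution.

FAIL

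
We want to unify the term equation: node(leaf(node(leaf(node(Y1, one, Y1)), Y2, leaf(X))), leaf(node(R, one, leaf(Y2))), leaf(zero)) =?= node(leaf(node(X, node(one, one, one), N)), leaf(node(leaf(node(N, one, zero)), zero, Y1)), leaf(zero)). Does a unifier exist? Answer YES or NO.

Decompose node/3: leaf(node(leaf(node(Y1, one, Y1)), Y2, leaf(X))) =?= leaf(node(X, node(one, one, one), N)),  leaf(node(R, one, leaf(Y2))) =?= leaf(node(leaf(node(N, one, zero)), zero, Y1)),  leaf(zero) =?= leaf(zero).
Decompose leaf/1: node(leaf(node(Y1, one, Y1)), Y2, leaf(X)) =?= node(X, node(one, one, one), N).
Decompose node/3: leaf(node(Y1, one, Y1)) =?= X,  Y2 =?= node(one, one, one),  leaf(X) =?= N.
Bind X := leaf(node(Y1, one, Y1)); substituting into the one remaining equation that mentions X gives: leaf(leaf(node(Y1, one, Y1))) =?= N.
Bind Y2 := node(one, one, one); substituting into the one remaining equation that mentions Y2 gives: leaf(node(R, one, leaf(node(one, one, one)))) =?= leaf(node(leaf(node(N, one, zero)), zero, Y1)).
Bind N := leaf(leaf(node(Y1, one, Y1))); substituting into the one remaining equation that mentions N gives: leaf(node(R, one, leaf(node(one, one, one)))) =?= leaf(node(leaf(node(leaf(leaf(node(Y1, one, Y1))), one, zero)), zero, Y1)).
Decompose leaf/1: node(R, one, leaf(node(one, one, one))) =?= node(leaf(node(leaf(leaf(node(Y1, one, Y1))), one, zero)), zero, Y1).
Decompose node/3: R =?= leaf(node(leaf(leaf(node(Y1, one, Y1))), one, zero)),  one =?= zero,  leaf(node(one, one, one)) =?= Y1.
Bind R := leaf(node(leaf(leaf(node(Y1, one, Y1))), one, zero)); no other remaining equation mentions R.
Clash: constants one and zero differ; no unifier exists.

NO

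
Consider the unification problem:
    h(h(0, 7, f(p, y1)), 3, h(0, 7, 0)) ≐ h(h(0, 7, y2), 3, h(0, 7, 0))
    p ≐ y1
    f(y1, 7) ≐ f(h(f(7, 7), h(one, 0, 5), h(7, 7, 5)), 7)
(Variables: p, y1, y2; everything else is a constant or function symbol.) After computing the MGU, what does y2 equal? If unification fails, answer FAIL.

Decompose h/3: h(0, 7, f(p, y1)) ≐ h(0, 7, y2),  3 ≐ 3,  h(0, 7, 0) ≐ h(0, 7, 0).
Decompose h/3: 0 ≐ 0,  7 ≐ 7,  f(p, y1) ≐ y2.
Delete trivial equation 0 ≐ 0.
Delete trivial equation 7 ≐ 7.
Bind y2 := f(p, y1); no other remaining equation mentions y2.
Delete trivial equation 3 ≐ 3.
Delete trivial equation h(0, 7, 0) ≐ h(0, 7, 0).
Bind p := y1; no other remaining equation mentions p. Substituting into the earlier binding gives y2 := f(y1, y1).
Decompose f/2: y1 ≐ h(f(7, 7), h(one, 0, 5), h(7, 7, 5)),  7 ≐ 7.
Bind y1 := h(f(7, 7), h(one, 0, 5), h(7, 7, 5)); no other remaining equation mentions y1. Substituting into the earlier bindings gives y2 := f(h(f(7, 7), h(one, 0, 5), h(7, 7, 5)), h(f(7, 7), h(one, 0, 5), h(7, 7, 5))), p := h(f(7, 7), h(one, 0, 5), h(7, 7, 5)).
Delete trivial equation 7 ≐ 7.
MGU = { y2 := f(h(f(7, 7), h(one, 0, 5), h(7, 7, 5)), h(f(7, 7), h(one, 0, 5), h(7, 7, 5))), p := h(f(7, 7), h(one, 0, 5), h(7, 7, 5)), y1 := h(f(7, 7), h(one, 0, 5), h(7, 7, 5)) }, so y2 := f(h(f(7, 7), h(one, 0, 5), h(7, 7, 5)), h(f(7, 7), h(one, 0, 5), h(7, 7, 5))).

f(h(f(7, 7), h(one, 0, 5), h(7, 7, 5)), h(f(7, 7), h(one, 0, 5), h(7, 7, 5)))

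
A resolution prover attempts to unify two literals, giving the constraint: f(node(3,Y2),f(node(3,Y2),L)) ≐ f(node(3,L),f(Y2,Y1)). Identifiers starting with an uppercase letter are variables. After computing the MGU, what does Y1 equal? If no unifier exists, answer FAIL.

Decompose f/2: node(3,Y2) ≐ node(3,L),  f(node(3,Y2),L) ≐ f(Y2,Y1).
Decompose node/2: 3 ≐ 3,  Y2 ≐ L.
Delete trivial equation 3 ≐ 3.
Bind Y2 := L; substituting into the remaining equation gives: f(node(3,L),L) ≐ f(L,Y1).
Decompose f/2: node(3,L) ≐ L,  L ≐ Y1.
Occurs check fails: L occurs in node(3,L); the equation L ≐ node(3,L) has no finite solution.

FAIL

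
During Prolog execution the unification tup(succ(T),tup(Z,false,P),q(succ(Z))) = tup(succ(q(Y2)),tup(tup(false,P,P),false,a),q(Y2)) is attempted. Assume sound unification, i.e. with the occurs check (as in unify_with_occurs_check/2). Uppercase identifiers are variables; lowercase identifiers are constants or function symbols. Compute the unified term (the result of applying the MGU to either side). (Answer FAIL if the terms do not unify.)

tup(succ(q(succ(tup(false,a,a)))),tup(tup(false,a,a),false,a),q(succ(tup(false,a,a))))

Decompose tup/3: succ(T) = succ(q(Y2)),  tup(Z,false,P) = tup(tup(false,P,P),false,a),  q(succ(Z)) = q(Y2).
Decompose succ/1: T = q(Y2).
Bind T := q(Y2); no other remaining equation mentions T.
Decompose tup/3: Z = tup(false,P,P),  false = false,  P = a.
Bind Z := tup(false,P,P); substituting into the one remaining equation that mentions Z gives: q(succ(tup(false,P,P))) = q(Y2).
Delete trivial equation false = false.
Bind P := a; substituting into the remaining equation gives: q(succ(tup(false,a,a))) = q(Y2). Substituting into the earlier binding gives Z := tup(false,a,a).
Decompose q/1: succ(tup(false,a,a)) = Y2.
Bind Y2 := succ(tup(false,a,a)). Substituting into the earlier binding gives T := q(succ(tup(false,a,a))).
Applying the MGU to either side gives tup(succ(q(succ(tup(false,a,a)))),tup(tup(false,a,a),false,a),q(succ(tup(false,a,a)))).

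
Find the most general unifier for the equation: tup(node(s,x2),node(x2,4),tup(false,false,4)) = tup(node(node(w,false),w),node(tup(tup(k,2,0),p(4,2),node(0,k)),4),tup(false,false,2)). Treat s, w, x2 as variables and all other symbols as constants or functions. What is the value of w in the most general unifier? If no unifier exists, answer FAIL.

FAIL

Decompose tup/3: node(s,x2) = node(node(w,false),w),  node(x2,4) = node(tup(tup(k,2,0),p(4,2),node(0,k)),4),  tup(false,false,4) = tup(false,false,2).
Decompose node/2: s = node(w,false),  x2 = w.
Bind s := node(w,false); no other remaining equation mentions s.
Bind x2 := w; substituting into the one remaining equation that mentions x2 gives: node(w,4) = node(tup(tup(k,2,0),p(4,2),node(0,k)),4).
Decompose node/2: w = tup(tup(k,2,0),p(4,2),node(0,k)),  4 = 4.
Bind w := tup(tup(k,2,0),p(4,2),node(0,k)); no other remaining equation mentions w. Substituting into the earlier bindings gives s := node(tup(tup(k,2,0),p(4,2),node(0,k)),false), x2 := tup(tup(k,2,0),p(4,2),node(0,k)).
Delete trivial equation 4 = 4.
Decompose tup/3: false = false,  false = false,  4 = 2.
Delete trivial equation false = false.
Delete trivial equation false = false.
Clash: constants 4 and 2 differ; no unifier exists.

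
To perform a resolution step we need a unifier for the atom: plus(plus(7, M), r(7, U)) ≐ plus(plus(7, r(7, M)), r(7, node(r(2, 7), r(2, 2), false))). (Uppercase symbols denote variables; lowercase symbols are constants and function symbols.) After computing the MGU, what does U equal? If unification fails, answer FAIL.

Decompose plus/2: plus(7, M) ≐ plus(7, r(7, M)),  r(7, U) ≐ r(7, node(r(2, 7), r(2, 2), false)).
Decompose plus/2: 7 ≐ 7,  M ≐ r(7, M).
Delete trivial equation 7 ≐ 7.
Occurs check fails: M occurs in r(7, M); the equation M ≐ r(7, M) has no finite solution.

FAIL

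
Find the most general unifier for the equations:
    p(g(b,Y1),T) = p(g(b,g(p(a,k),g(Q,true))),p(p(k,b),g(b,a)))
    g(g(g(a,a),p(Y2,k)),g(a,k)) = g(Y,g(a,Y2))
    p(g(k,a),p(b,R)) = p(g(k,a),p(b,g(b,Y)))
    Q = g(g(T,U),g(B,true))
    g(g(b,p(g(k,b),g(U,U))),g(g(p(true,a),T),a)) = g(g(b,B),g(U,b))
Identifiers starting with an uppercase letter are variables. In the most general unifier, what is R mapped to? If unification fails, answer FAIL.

Decompose p/2: g(b,Y1) = g(b,g(p(a,k),g(Q,true))),  T = p(p(k,b),g(b,a)).
Decompose g/2: b = b,  Y1 = g(p(a,k),g(Q,true)).
Delete trivial equation b = b.
Bind Y1 := g(p(a,k),g(Q,true)); no other remaining equation mentions Y1.
Bind T := p(p(k,b),g(b,a)); substituting into the 2 remaining equations that mention T gives: Q = g(g(p(p(k,b),g(b,a)),U),g(B,true)),  g(g(b,p(g(k,b),g(U,U))),g(g(p(true,a),p(p(k,b),g(b,a))),a)) = g(g(b,B),g(U,b)).
Decompose g/2: g(g(a,a),p(Y2,k)) = Y,  g(a,k) = g(a,Y2).
Bind Y := g(g(a,a),p(Y2,k)); substituting into the one remaining equation that mentions Y gives: p(g(k,a),p(b,R)) = p(g(k,a),p(b,g(b,g(g(a,a),p(Y2,k))))).
Decompose g/2: a = a,  k = Y2.
Delete trivial equation a = a.
Bind Y2 := k; substituting into the one remaining equation that mentions Y2 gives: p(g(k,a),p(b,R)) = p(g(k,a),p(b,g(b,g(g(a,a),p(k,k))))). Substituting into the earlier binding gives Y := g(g(a,a),p(k,k)).
Decompose p/2: g(k,a) = g(k,a),  p(b,R) = p(b,g(b,g(g(a,a),p(k,k)))).
Delete trivial equation g(k,a) = g(k,a).
Decompose p/2: b = b,  R = g(b,g(g(a,a),p(k,k))).
Delete trivial equation b = b.
Bind R := g(b,g(g(a,a),p(k,k))); no other remaining equation mentions R.
Bind Q := g(g(p(p(k,b),g(b,a)),U),g(B,true)); no other remaining equation mentions Q. Substituting into the earlier binding gives Y1 := g(p(a,k),g(g(g(p(p(k,b),g(b,a)),U),g(B,true)),true)).
Decompose g/2: g(b,p(g(k,b),g(U,U))) = g(b,B),  g(g(p(true,a),p(p(k,b),g(b,a))),a) = g(U,b).
Decompose g/2: b = b,  p(g(k,b),g(U,U)) = B.
Delete trivial equation b = b.
Bind B := p(g(k,b),g(U,U)); no other remaining equation mentions B. Substituting into the earlier bindings gives Y1 := g(p(a,k),g(g(g(p(p(k,b),g(b,a)),U),g(p(g(k,b),g(U,U)),true)),true)), Q := g(g(p(p(k,b),g(b,a)),U),g(p(g(k,b),g(U,U)),true)).
Decompose g/2: g(p(true,a),p(p(k,b),g(b,a))) = U,  a = b.
Bind U := g(p(true,a),p(p(k,b),g(b,a))); no other remaining equation mentions U. Substituting into the earlier bindings gives Y1 := g(p(a,k),g(g(g(p(p(k,b),g(b,a)),g(p(true,a),p(p(k,b),g(b,a)))),g(p(g(k,b),g(g(p(true,a),p(p(k,b),g(b,a))),g(p(true,a),p(p(k,b),g(b,a))))),true)),true)), Q := g(g(p(p(k,b),g(b,a)),g(p(true,a),p(p(k,b),g(b,a)))),g(p(g(k,b),g(g(p(true,a),p(p(k,b),g(b,a))),g(p(true,a),p(p(k,b),g(b,a))))),true)), B := p(g(k,b),g(g(p(true,a),p(p(k,b),g(b,a))),g(p(true,a),p(p(k,b),g(b,a))))).
Clash: constants a and b differ; no unifier exists.

FAIL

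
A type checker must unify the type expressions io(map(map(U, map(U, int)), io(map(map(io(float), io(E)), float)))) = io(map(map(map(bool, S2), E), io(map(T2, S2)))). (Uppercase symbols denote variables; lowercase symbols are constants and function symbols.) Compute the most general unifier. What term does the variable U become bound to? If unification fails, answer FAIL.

map(bool, float)

Decompose io/1: map(map(U, map(U, int)), io(map(map(io(float), io(E)), float))) = map(map(map(bool, S2), E), io(map(T2, S2))).
Decompose map/2: map(U, map(U, int)) = map(map(bool, S2), E),  io(map(map(io(float), io(E)), float)) = io(map(T2, S2)).
Decompose map/2: U = map(bool, S2),  map(U, int) = E.
Bind U := map(bool, S2); substituting into the one remaining equation that mentions U gives: map(map(bool, S2), int) = E.
Bind E := map(map(bool, S2), int); substituting into the remaining equation gives: io(map(map(io(float), io(map(map(bool, S2), int))), float)) = io(map(T2, S2)).
Decompose io/1: map(map(io(float), io(map(map(bool, S2), int))), float) = map(T2, S2).
Decompose map/2: map(io(float), io(map(map(bool, S2), int))) = T2,  float = S2.
Bind T2 := map(io(float), io(map(map(bool, S2), int))); no other remaining equation mentions T2.
Bind S2 := float. Substituting into the earlier bindings gives U := map(bool, float), E := map(map(bool, float), int), T2 := map(io(float), io(map(map(bool, float), int))).
MGU = { U ↦ map(bool, float), E ↦ map(map(bool, float), int), T2 ↦ map(io(float), io(map(map(bool, float), int))), S2 ↦ float }, so U ↦ map(bool, float).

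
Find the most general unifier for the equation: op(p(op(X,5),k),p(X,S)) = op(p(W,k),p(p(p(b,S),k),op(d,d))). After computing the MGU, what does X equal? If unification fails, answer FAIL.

p(p(b,op(d,d)),k)

Decompose op/2: p(op(X,5),k) = p(W,k),  p(X,S) = p(p(p(b,S),k),op(d,d)).
Decompose p/2: op(X,5) = W,  k = k.
Bind W := op(X,5); no other remaining equation mentions W.
Delete trivial equation k = k.
Decompose p/2: X = p(p(b,S),k),  S = op(d,d).
Bind X := p(p(b,S),k); no other remaining equation mentions X. Substituting into the earlier binding gives W := op(p(p(b,S),k),5).
Bind S := op(d,d). Substituting into the earlier bindings gives W := op(p(p(b,op(d,d)),k),5), X := p(p(b,op(d,d)),k).
MGU = { W -> op(p(p(b,op(d,d)),k),5), X -> p(p(b,op(d,d)),k), S -> op(d,d) }, so X -> p(p(b,op(d,d)),k).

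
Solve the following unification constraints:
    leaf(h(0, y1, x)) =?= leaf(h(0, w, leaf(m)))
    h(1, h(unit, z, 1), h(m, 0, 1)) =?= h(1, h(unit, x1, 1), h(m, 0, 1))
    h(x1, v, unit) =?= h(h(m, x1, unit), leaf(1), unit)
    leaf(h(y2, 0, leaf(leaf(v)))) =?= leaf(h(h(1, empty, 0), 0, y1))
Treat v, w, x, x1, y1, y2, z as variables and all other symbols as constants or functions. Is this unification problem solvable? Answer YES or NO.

Decompose leaf/1: h(0, y1, x) =?= h(0, w, leaf(m)).
Decompose h/3: 0 =?= 0,  y1 =?= w,  x =?= leaf(m).
Delete trivial equation 0 =?= 0.
Bind y1 := w; substituting into the one remaining equation that mentions y1 gives: leaf(h(y2, 0, leaf(leaf(v)))) =?= leaf(h(h(1, empty, 0), 0, w)).
Bind x := leaf(m); no other remaining equation mentions x.
Decompose h/3: 1 =?= 1,  h(unit, z, 1) =?= h(unit, x1, 1),  h(m, 0, 1) =?= h(m, 0, 1).
Delete trivial equation 1 =?= 1.
Decompose h/3: unit =?= unit,  z =?= x1,  1 =?= 1.
Delete trivial equation unit =?= unit.
Bind z := x1; no other remaining equation mentions z.
Delete trivial equation 1 =?= 1.
Delete trivial equation h(m, 0, 1) =?= h(m, 0, 1).
Decompose h/3: x1 =?= h(m, x1, unit),  v =?= leaf(1),  unit =?= unit.
Occurs check fails: x1 occurs in h(m, x1, unit); the equation x1 =?= h(m, x1, unit) has no finite solution.

NO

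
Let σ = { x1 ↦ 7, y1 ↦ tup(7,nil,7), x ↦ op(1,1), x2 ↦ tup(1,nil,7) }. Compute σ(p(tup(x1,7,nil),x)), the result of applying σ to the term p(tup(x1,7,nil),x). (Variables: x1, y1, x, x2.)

Replace each occurrence of x1 with 7.
Replace each occurrence of x with op(1,1).
Result: p(tup(7,7,nil),op(1,1)).

p(tup(7,7,nil),op(1,1))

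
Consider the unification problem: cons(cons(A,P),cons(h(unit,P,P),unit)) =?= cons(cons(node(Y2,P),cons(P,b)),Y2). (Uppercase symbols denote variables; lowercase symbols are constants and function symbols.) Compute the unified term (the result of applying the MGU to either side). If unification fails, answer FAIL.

Decompose cons/2: cons(A,P) =?= cons(node(Y2,P),cons(P,b)),  cons(h(unit,P,P),unit) =?= Y2.
Decompose cons/2: A =?= node(Y2,P),  P =?= cons(P,b).
Bind A := node(Y2,P); no other remaining equation mentions A.
Occurs check fails: P occurs in cons(P,b); the equation P =?= cons(P,b) has no finite solution.

FAIL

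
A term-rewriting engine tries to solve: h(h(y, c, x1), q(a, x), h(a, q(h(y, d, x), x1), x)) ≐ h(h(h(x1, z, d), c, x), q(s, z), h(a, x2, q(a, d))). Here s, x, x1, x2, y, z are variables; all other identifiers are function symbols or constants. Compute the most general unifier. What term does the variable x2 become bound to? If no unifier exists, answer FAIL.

q(h(h(q(a, d), q(a, d), d), d, q(a, d)), q(a, d))

Decompose h/3: h(y, c, x1) ≐ h(h(x1, z, d), c, x),  q(a, x) ≐ q(s, z),  h(a, q(h(y, d, x), x1), x) ≐ h(a, x2, q(a, d)).
Decompose h/3: y ≐ h(x1, z, d),  c ≐ c,  x1 ≐ x.
Bind y := h(x1, z, d); substituting into the one remaining equation that mentions y gives: h(a, q(h(h(x1, z, d), d, x), x1), x) ≐ h(a, x2, q(a, d)).
Delete trivial equation c ≐ c.
Bind x1 := x; substituting into the one remaining equation that mentions x1 gives: h(a, q(h(h(x, z, d), d, x), x), x) ≐ h(a, x2, q(a, d)). Substituting into the earlier binding gives y := h(x, z, d).
Decompose q/2: a ≐ s,  x ≐ z.
Bind s := a; no other remaining equation mentions s.
Bind x := z; substituting into the remaining equation gives: h(a, q(h(h(z, z, d), d, z), z), z) ≐ h(a, x2, q(a, d)). Substituting into the earlier bindings gives y := h(z, z, d), x1 := z.
Decompose h/3: a ≐ a,  q(h(h(z, z, d), d, z), z) ≐ x2,  z ≐ q(a, d).
Delete trivial equation a ≐ a.
Bind x2 := q(h(h(z, z, d), d, z), z); no other remaining equation mentions x2.
Bind z := q(a, d). Substituting into the earlier bindings gives y := h(q(a, d), q(a, d), d), x1 := q(a, d), x := q(a, d), x2 := q(h(h(q(a, d), q(a, d), d), d, q(a, d)), q(a, d)).
MGU = { y ↦ h(q(a, d), q(a, d), d), x1 ↦ q(a, d), s ↦ a, x ↦ q(a, d), x2 ↦ q(h(h(q(a, d), q(a, d), d), d, q(a, d)), q(a, d)), z ↦ q(a, d) }, so x2 ↦ q(h(h(q(a, d), q(a, d), d), d, q(a, d)), q(a, d)).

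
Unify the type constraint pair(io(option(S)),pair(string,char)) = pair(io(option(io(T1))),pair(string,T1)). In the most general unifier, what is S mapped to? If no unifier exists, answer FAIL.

io(char)

Decompose pair/2: io(option(S)) = io(option(io(T1))),  pair(string,char) = pair(string,T1).
Decompose io/1: option(S) = option(io(T1)).
Decompose option/1: S = io(T1).
Bind S := io(T1); no other remaining equation mentions S.
Decompose pair/2: string = string,  char = T1.
Delete trivial equation string = string.
Bind T1 := char. Substituting into the earlier binding gives S := io(char).
MGU = { S ↦ io(char), T1 ↦ char }, so S ↦ io(char).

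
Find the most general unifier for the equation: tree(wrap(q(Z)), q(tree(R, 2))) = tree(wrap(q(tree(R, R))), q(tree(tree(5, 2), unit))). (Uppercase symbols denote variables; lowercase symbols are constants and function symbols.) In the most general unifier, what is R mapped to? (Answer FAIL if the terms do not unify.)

Decompose tree/2: wrap(q(Z)) = wrap(q(tree(R, R))),  q(tree(R, 2)) = q(tree(tree(5, 2), unit)).
Decompose wrap/1: q(Z) = q(tree(R, R)).
Decompose q/1: Z = tree(R, R).
Bind Z := tree(R, R); no other remaining equation mentions Z.
Decompose q/1: tree(R, 2) = tree(tree(5, 2), unit).
Decompose tree/2: R = tree(5, 2),  2 = unit.
Bind R := tree(5, 2); no other remaining equation mentions R. Substituting into the earlier binding gives Z := tree(tree(5, 2), tree(5, 2)).
Clash: constants 2 and unit differ; no unifier exists.

FAIL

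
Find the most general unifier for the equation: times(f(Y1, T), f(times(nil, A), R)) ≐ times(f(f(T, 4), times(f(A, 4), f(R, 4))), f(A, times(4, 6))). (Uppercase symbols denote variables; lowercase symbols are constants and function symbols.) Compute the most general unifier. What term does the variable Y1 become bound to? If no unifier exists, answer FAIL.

Decompose times/2: f(Y1, T) ≐ f(f(T, 4), times(f(A, 4), f(R, 4))),  f(times(nil, A), R) ≐ f(A, times(4, 6)).
Decompose f/2: Y1 ≐ f(T, 4),  T ≐ times(f(A, 4), f(R, 4)).
Bind Y1 := f(T, 4); no other remaining equation mentions Y1.
Bind T := times(f(A, 4), f(R, 4)); no other remaining equation mentions T. Substituting into the earlier binding gives Y1 := f(times(f(A, 4), f(R, 4)), 4).
Decompose f/2: times(nil, A) ≐ A,  R ≐ times(4, 6).
Occurs check fails: A occurs in times(nil, A); the equation A ≐ times(nil, A) has no finite solution.

FAIL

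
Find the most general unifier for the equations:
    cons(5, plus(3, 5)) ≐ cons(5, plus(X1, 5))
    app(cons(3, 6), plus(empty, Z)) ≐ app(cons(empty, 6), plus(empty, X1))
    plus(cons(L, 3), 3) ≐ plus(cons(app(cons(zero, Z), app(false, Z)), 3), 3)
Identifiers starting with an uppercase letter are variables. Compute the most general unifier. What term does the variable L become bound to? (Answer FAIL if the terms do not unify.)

Decompose cons/2: 5 ≐ 5,  plus(3, 5) ≐ plus(X1, 5).
Delete trivial equation 5 ≐ 5.
Decompose plus/2: 3 ≐ X1,  5 ≐ 5.
Bind X1 := 3; substituting into the one remaining equation that mentions X1 gives: app(cons(3, 6), plus(empty, Z)) ≐ app(cons(empty, 6), plus(empty, 3)).
Delete trivial equation 5 ≐ 5.
Decompose app/2: cons(3, 6) ≐ cons(empty, 6),  plus(empty, Z) ≐ plus(empty, 3).
Decompose cons/2: 3 ≐ empty,  6 ≐ 6.
Clash: constants 3 and empty differ; no unifier exists.

FAIL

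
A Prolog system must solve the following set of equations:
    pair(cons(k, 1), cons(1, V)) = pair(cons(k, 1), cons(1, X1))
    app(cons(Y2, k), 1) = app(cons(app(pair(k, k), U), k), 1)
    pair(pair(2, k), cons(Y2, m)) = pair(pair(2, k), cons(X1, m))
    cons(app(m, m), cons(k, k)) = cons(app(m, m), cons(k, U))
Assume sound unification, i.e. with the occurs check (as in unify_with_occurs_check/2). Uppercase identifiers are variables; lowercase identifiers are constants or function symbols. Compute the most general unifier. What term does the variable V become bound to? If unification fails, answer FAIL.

Decompose pair/2: cons(k, 1) = cons(k, 1),  cons(1, V) = cons(1, X1).
Delete trivial equation cons(k, 1) = cons(k, 1).
Decompose cons/2: 1 = 1,  V = X1.
Delete trivial equation 1 = 1.
Bind V := X1; no other remaining equation mentions V.
Decompose app/2: cons(Y2, k) = cons(app(pair(k, k), U), k),  1 = 1.
Decompose cons/2: Y2 = app(pair(k, k), U),  k = k.
Bind Y2 := app(pair(k, k), U); substituting into the one remaining equation that mentions Y2 gives: pair(pair(2, k), cons(app(pair(k, k), U), m)) = pair(pair(2, k), cons(X1, m)).
Delete trivial equation k = k.
Delete trivial equation 1 = 1.
Decompose pair/2: pair(2, k) = pair(2, k),  cons(app(pair(k, k), U), m) = cons(X1, m).
Delete trivial equation pair(2, k) = pair(2, k).
Decompose cons/2: app(pair(k, k), U) = X1,  m = m.
Bind X1 := app(pair(k, k), U); no other remaining equation mentions X1. Substituting into the earlier binding gives V := app(pair(k, k), U).
Delete trivial equation m = m.
Decompose cons/2: app(m, m) = app(m, m),  cons(k, k) = cons(k, U).
Delete trivial equation app(m, m) = app(m, m).
Decompose cons/2: k = k,  k = U.
Delete trivial equation k = k.
Bind U := k. Substituting into the earlier bindings gives V := app(pair(k, k), k), Y2 := app(pair(k, k), k), X1 := app(pair(k, k), k).
MGU = { V = app(pair(k, k), k), Y2 = app(pair(k, k), k), X1 = app(pair(k, k), k), U = k }, so V = app(pair(k, k), k).

app(pair(k, k), k)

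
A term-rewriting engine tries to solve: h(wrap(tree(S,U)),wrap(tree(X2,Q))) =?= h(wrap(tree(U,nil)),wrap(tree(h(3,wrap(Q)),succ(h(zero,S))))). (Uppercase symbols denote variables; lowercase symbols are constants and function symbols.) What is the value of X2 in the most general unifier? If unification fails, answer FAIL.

Decompose h/2: wrap(tree(S,U)) =?= wrap(tree(U,nil)),  wrap(tree(X2,Q)) =?= wrap(tree(h(3,wrap(Q)),succ(h(zero,S)))).
Decompose wrap/1: tree(S,U) =?= tree(U,nil).
Decompose tree/2: S =?= U,  U =?= nil.
Bind S := U; substituting into the one remaining equation that mentions S gives: wrap(tree(X2,Q)) =?= wrap(tree(h(3,wrap(Q)),succ(h(zero,U)))).
Bind U := nil; substituting into the remaining equation gives: wrap(tree(X2,Q)) =?= wrap(tree(h(3,wrap(Q)),succ(h(zero,nil)))). Substituting into the earlier binding gives S := nil.
Decompose wrap/1: tree(X2,Q) =?= tree(h(3,wrap(Q)),succ(h(zero,nil))).
Decompose tree/2: X2 =?= h(3,wrap(Q)),  Q =?= succ(h(zero,nil)).
Bind X2 := h(3,wrap(Q)); no other remaining equation mentions X2.
Bind Q := succ(h(zero,nil)). Substituting into the earlier binding gives X2 := h(3,wrap(succ(h(zero,nil)))).
MGU = { S -> nil, U -> nil, X2 -> h(3,wrap(succ(h(zero,nil)))), Q -> succ(h(zero,nil)) }, so X2 -> h(3,wrap(succ(h(zero,nil)))).

h(3,wrap(succ(h(zero,nil))))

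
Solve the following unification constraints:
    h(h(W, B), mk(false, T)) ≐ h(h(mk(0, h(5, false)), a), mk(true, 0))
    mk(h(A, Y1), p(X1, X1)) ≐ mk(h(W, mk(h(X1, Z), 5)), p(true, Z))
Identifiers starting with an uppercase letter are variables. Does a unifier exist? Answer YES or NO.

Decompose h/2: h(W, B) ≐ h(mk(0, h(5, false)), a),  mk(false, T) ≐ mk(true, 0).
Decompose h/2: W ≐ mk(0, h(5, false)),  B ≐ a.
Bind W := mk(0, h(5, false)); substituting into the one remaining equation that mentions W gives: mk(h(A, Y1), p(X1, X1)) ≐ mk(h(mk(0, h(5, false)), mk(h(X1, Z), 5)), p(true, Z)).
Bind B := a; no other remaining equation mentions B.
Decompose mk/2: false ≐ true,  T ≐ 0.
Clash: constants false and true differ; no unifier exists.

NO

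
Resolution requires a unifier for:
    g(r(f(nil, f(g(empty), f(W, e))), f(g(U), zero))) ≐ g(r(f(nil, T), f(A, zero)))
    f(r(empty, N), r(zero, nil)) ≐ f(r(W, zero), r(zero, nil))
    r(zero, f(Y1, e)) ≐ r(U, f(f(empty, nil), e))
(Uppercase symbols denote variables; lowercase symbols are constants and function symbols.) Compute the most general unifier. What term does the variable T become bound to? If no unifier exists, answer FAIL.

Decompose g/1: r(f(nil, f(g(empty), f(W, e))), f(g(U), zero)) ≐ r(f(nil, T), f(A, zero)).
Decompose r/2: f(nil, f(g(empty), f(W, e))) ≐ f(nil, T),  f(g(U), zero) ≐ f(A, zero).
Decompose f/2: nil ≐ nil,  f(g(empty), f(W, e)) ≐ T.
Delete trivial equation nil ≐ nil.
Bind T := f(g(empty), f(W, e)); no other remaining equation mentions T.
Decompose f/2: g(U) ≐ A,  zero ≐ zero.
Bind A := g(U); no other remaining equation mentions A.
Delete trivial equation zero ≐ zero.
Decompose f/2: r(empty, N) ≐ r(W, zero),  r(zero, nil) ≐ r(zero, nil).
Decompose r/2: empty ≐ W,  N ≐ zero.
Bind W := empty; no other remaining equation mentions W. Substituting into the earlier binding gives T := f(g(empty), f(empty, e)).
Bind N := zero; no other remaining equation mentions N.
Delete trivial equation r(zero, nil) ≐ r(zero, nil).
Decompose r/2: zero ≐ U,  f(Y1, e) ≐ f(f(empty, nil), e).
Bind U := zero; no other remaining equation mentions U. Substituting into the earlier binding gives A := g(zero).
Decompose f/2: Y1 ≐ f(empty, nil),  e ≐ e.
Bind Y1 := f(empty, nil); no other remaining equation mentions Y1.
Delete trivial equation e ≐ e.
MGU = { T -> f(g(empty), f(empty, e)), A -> g(zero), W -> empty, N -> zero, U -> zero, Y1 -> f(empty, nil) }, so T -> f(g(empty), f(empty, e)).

f(g(empty), f(empty, e))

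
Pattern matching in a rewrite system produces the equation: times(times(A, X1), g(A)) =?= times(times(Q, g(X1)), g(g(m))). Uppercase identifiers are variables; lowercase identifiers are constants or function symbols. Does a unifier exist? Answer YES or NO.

NO

Decompose times/2: times(A, X1) =?= times(Q, g(X1)),  g(A) =?= g(g(m)).
Decompose times/2: A =?= Q,  X1 =?= g(X1).
Bind A := Q; substituting into the one remaining equation that mentions A gives: g(Q) =?= g(g(m)).
Occurs check fails: X1 occurs in g(X1); the equation X1 =?= g(X1) has no finite solution.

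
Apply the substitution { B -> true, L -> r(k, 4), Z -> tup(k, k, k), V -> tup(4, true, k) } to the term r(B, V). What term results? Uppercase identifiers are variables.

r(true, tup(4, true, k))

Replace each occurrence of B with true.
Replace each occurrence of V with tup(4, true, k).
Result: r(true, tup(4, true, k)).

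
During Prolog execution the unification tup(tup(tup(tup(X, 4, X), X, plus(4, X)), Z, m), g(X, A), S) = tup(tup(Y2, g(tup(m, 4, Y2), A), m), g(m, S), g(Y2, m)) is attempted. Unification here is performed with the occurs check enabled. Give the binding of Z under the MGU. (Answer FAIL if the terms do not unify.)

g(tup(m, 4, tup(tup(m, 4, m), m, plus(4, m))), g(tup(tup(m, 4, m), m, plus(4, m)), m))

Decompose tup/3: tup(tup(tup(X, 4, X), X, plus(4, X)), Z, m) = tup(Y2, g(tup(m, 4, Y2), A), m),  g(X, A) = g(m, S),  S = g(Y2, m).
Decompose tup/3: tup(tup(X, 4, X), X, plus(4, X)) = Y2,  Z = g(tup(m, 4, Y2), A),  m = m.
Bind Y2 := tup(tup(X, 4, X), X, plus(4, X)); substituting into the 2 remaining equations that mention Y2 gives: Z = g(tup(m, 4, tup(tup(X, 4, X), X, plus(4, X))), A),  S = g(tup(tup(X, 4, X), X, plus(4, X)), m).
Bind Z := g(tup(m, 4, tup(tup(X, 4, X), X, plus(4, X))), A); no other remaining equation mentions Z.
Delete trivial equation m = m.
Decompose g/2: X = m,  A = S.
Bind X := m; substituting into the one remaining equation that mentions X gives: S = g(tup(tup(m, 4, m), m, plus(4, m)), m). Substituting into the earlier bindings gives Y2 := tup(tup(m, 4, m), m, plus(4, m)), Z := g(tup(m, 4, tup(tup(m, 4, m), m, plus(4, m))), A).
Bind A := S; no other remaining equation mentions A. Substituting into the earlier binding gives Z := g(tup(m, 4, tup(tup(m, 4, m), m, plus(4, m))), S).
Bind S := g(tup(tup(m, 4, m), m, plus(4, m)), m). Substituting into the earlier bindings gives Z := g(tup(m, 4, tup(tup(m, 4, m), m, plus(4, m))), g(tup(tup(m, 4, m), m, plus(4, m)), m)), A := g(tup(tup(m, 4, m), m, plus(4, m)), m).
MGU = { Y2 ↦ tup(tup(m, 4, m), m, plus(4, m)), Z ↦ g(tup(m, 4, tup(tup(m, 4, m), m, plus(4, m))), g(tup(tup(m, 4, m), m, plus(4, m)), m)), X ↦ m, A ↦ g(tup(tup(m, 4, m), m, plus(4, m)), m), S ↦ g(tup(tup(m, 4, m), m, plus(4, m)), m) }, so Z ↦ g(tup(m, 4, tup(tup(m, 4, m), m, plus(4, m))), g(tup(tup(m, 4, m), m, plus(4, m)), m)).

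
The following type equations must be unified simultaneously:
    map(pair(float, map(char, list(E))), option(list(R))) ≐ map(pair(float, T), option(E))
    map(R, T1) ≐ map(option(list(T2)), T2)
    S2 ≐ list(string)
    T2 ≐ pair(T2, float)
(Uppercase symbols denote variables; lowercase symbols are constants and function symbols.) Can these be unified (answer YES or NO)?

NO

Decompose map/2: pair(float, map(char, list(E))) ≐ pair(float, T),  option(list(R)) ≐ option(E).
Decompose pair/2: float ≐ float,  map(char, list(E)) ≐ T.
Delete trivial equation float ≐ float.
Bind T := map(char, list(E)); no other remaining equation mentions T.
Decompose option/1: list(R) ≐ E.
Bind E := list(R); no other remaining equation mentions E. Substituting into the earlier binding gives T := map(char, list(list(R))).
Decompose map/2: R ≐ option(list(T2)),  T1 ≐ T2.
Bind R := option(list(T2)); no other remaining equation mentions R. Substituting into the earlier bindings gives T := map(char, list(list(option(list(T2))))), E := list(option(list(T2))).
Bind T1 := T2; no other remaining equation mentions T1.
Bind S2 := list(string); no other remaining equation mentions S2.
Occurs check fails: T2 occurs in pair(T2, float); the equation T2 ≐ pair(T2, float) has no finite solution.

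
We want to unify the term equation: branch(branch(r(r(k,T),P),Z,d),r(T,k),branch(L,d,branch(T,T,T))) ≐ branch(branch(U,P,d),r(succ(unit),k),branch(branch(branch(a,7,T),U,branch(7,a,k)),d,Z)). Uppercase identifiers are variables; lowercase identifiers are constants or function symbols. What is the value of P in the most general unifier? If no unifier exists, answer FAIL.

Decompose branch/3: branch(r(r(k,T),P),Z,d) ≐ branch(U,P,d),  r(T,k) ≐ r(succ(unit),k),  branch(L,d,branch(T,T,T)) ≐ branch(branch(branch(a,7,T),U,branch(7,a,k)),d,Z).
Decompose branch/3: r(r(k,T),P) ≐ U,  Z ≐ P,  d ≐ d.
Bind U := r(r(k,T),P); substituting into the one remaining equation that mentions U gives: branch(L,d,branch(T,T,T)) ≐ branch(branch(branch(a,7,T),r(r(k,T),P),branch(7,a,k)),d,Z).
Bind Z := P; substituting into the one remaining equation that mentions Z gives: branch(L,d,branch(T,T,T)) ≐ branch(branch(branch(a,7,T),r(r(k,T),P),branch(7,a,k)),d,P).
Delete trivial equation d ≐ d.
Decompose r/2: T ≐ succ(unit),  k ≐ k.
Bind T := succ(unit); substituting into the one remaining equation that mentions T gives: branch(L,d,branch(succ(unit),succ(unit),succ(unit))) ≐ branch(branch(branch(a,7,succ(unit)),r(r(k,succ(unit)),P),branch(7,a,k)),d,P). Substituting into the earlier binding gives U := r(r(k,succ(unit)),P).
Delete trivial equation k ≐ k.
Decompose branch/3: L ≐ branch(branch(a,7,succ(unit)),r(r(k,succ(unit)),P),branch(7,a,k)),  d ≐ d,  branch(succ(unit),succ(unit),succ(unit)) ≐ P.
Bind L := branch(branch(a,7,succ(unit)),r(r(k,succ(unit)),P),branch(7,a,k)); no other remaining equation mentions L.
Delete trivial equation d ≐ d.
Bind P := branch(succ(unit),succ(unit),succ(unit)). Substituting into the earlier bindings gives U := r(r(k,succ(unit)),branch(succ(unit),succ(unit),succ(unit))), Z := branch(succ(unit),succ(unit),succ(unit)), L := branch(branch(a,7,succ(unit)),r(r(k,succ(unit)),branch(succ(unit),succ(unit),succ(unit))),branch(7,a,k)).
MGU = { U ↦ r(r(k,succ(unit)),branch(succ(unit),succ(unit),succ(unit))), Z ↦ branch(succ(unit),succ(unit),succ(unit)), T ↦ succ(unit), L ↦ branch(branch(a,7,succ(unit)),r(r(k,succ(unit)),branch(succ(unit),succ(unit),succ(unit))),branch(7,a,k)), P ↦ branch(succ(unit),succ(unit),succ(unit)) }, so P ↦ branch(succ(unit),succ(unit),succ(unit)).

branch(succ(unit),succ(unit),succ(unit))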